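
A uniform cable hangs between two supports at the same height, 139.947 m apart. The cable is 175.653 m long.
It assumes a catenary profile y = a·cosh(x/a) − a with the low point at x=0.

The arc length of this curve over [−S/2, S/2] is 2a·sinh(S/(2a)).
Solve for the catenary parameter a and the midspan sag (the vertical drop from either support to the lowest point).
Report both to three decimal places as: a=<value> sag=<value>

seed: a₀ = √(S³/(24(L−S))) = √(139.947³/(24·35.706)) = 56.554761
iter 1: u=1.237270  f(a)=+2.835e+00  f'(a)=-1.467e+00  a ← 56.554761 − (+2.835e+00/-1.467e+00) = 58.487276
iter 2: u=1.196388  f(a)=+1.518e-01  f'(a)=-1.314e+00  a ← 58.487276 − (+1.518e-01/-1.314e+00) = 58.602821
iter 3: u=1.194030  f(a)=+4.896e-04  f'(a)=-1.305e+00  a ← 58.602821 − (+4.896e-04/-1.305e+00) = 58.603196
iter 4: u=1.194022  f(a)=+5.131e-09  f'(a)=-1.305e+00  a ← 58.603196 − (+5.131e-09/-1.305e+00) = 58.603196
iter 5: u=1.194022  f(a)=+0.000e+00  f'(a)=-1.305e+00  a ← 58.603196 − (+0.000e+00/-1.305e+00) = 58.603196
converged: |Δa| < 1e-12 after 5 iterations
sag = a·(cosh(S/(2a)) − 1) = 58.603196·(cosh(1.194022) − 1) = 46.980082
T_max/T_min = cosh(S/(2a)) = 1.801664

a=58.603 sag=46.980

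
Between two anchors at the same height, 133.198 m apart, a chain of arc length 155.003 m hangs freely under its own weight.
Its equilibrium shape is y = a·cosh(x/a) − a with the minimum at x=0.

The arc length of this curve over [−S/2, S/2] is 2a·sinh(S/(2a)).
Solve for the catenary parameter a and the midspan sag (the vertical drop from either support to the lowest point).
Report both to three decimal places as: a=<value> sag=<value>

a=68.790 sag=34.837

seed: a₀ = √(S³/(24(L−S))) = √(133.198³/(24·21.805)) = 67.199012
iter 1: u=0.991071  f(a)=+1.096e+00  f'(a)=-7.150e-01  a ← 67.199012 − (+1.096e+00/-7.150e-01) = 68.732263
iter 2: u=0.968963  f(a)=+3.864e-02  f'(a)=-6.654e-01  a ← 68.732263 − (+3.864e-02/-6.654e-01) = 68.790337
iter 3: u=0.968145  f(a)=+5.190e-05  f'(a)=-6.636e-01  a ← 68.790337 − (+5.190e-05/-6.636e-01) = 68.790415
iter 4: u=0.968144  f(a)=+9.388e-11  f'(a)=-6.636e-01  a ← 68.790415 − (+9.388e-11/-6.636e-01) = 68.790415
iter 5: u=0.968144  f(a)=-2.842e-14  f'(a)=-6.636e-01  a ← 68.790415 − (-2.842e-14/-6.636e-01) = 68.790415
converged: |Δa| < 1e-12 after 5 iterations
sag = a·(cosh(S/(2a)) − 1) = 68.790415·(cosh(0.968144) − 1) = 34.836819
T_max/T_min = cosh(S/(2a)) = 1.506420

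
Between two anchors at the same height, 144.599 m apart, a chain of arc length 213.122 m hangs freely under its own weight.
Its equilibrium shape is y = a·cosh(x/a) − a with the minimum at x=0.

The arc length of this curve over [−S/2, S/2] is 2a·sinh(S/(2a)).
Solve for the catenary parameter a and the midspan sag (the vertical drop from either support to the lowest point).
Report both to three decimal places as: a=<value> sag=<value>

seed: a₀ = √(S³/(24(L−S))) = √(144.599³/(24·68.523)) = 42.876974
iter 1: u=1.686208  f(a)=+1.043e+01  f'(a)=-4.202e+00  a ← 42.876974 − (+1.043e+01/-4.202e+00) = 45.358385
iter 2: u=1.593961  f(a)=+9.738e-01  f'(a)=-3.451e+00  a ← 45.358385 − (+9.738e-01/-3.451e+00) = 45.640545
iter 3: u=1.584107  f(a)=+1.042e-02  f'(a)=-3.378e+00  a ← 45.640545 − (+1.042e-02/-3.378e+00) = 45.643630
iter 4: u=1.584000  f(a)=+1.222e-06  f'(a)=-3.377e+00  a ← 45.643630 − (+1.222e-06/-3.377e+00) = 45.643631
iter 5: u=1.584000  f(a)=+0.000e+00  f'(a)=-3.377e+00  a ← 45.643631 − (+0.000e+00/-3.377e+00) = 45.643631
converged: |Δa| < 1e-12 after 5 iterations
sag = a·(cosh(S/(2a)) − 1) = 45.643631·(cosh(1.584000) − 1) = 70.281292
T_max/T_min = cosh(S/(2a)) = 2.539783

a=45.644 sag=70.281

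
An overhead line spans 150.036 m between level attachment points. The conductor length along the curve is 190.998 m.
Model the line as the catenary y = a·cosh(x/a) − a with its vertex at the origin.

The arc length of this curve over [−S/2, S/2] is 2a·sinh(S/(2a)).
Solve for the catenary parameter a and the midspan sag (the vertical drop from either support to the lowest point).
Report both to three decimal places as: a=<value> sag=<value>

seed: a₀ = √(S³/(24(L−S))) = √(150.036³/(24·40.962)) = 58.613414
iter 1: u=1.279878  f(a)=+3.489e+00  f'(a)=-1.640e+00  a ← 58.613414 − (+3.489e+00/-1.640e+00) = 60.740152
iter 2: u=1.235064  f(a)=+1.989e-01  f'(a)=-1.458e+00  a ← 60.740152 − (+1.989e-01/-1.458e+00) = 60.876529
iter 3: u=1.232298  f(a)=+7.327e-04  f'(a)=-1.448e+00  a ← 60.876529 − (+7.327e-04/-1.448e+00) = 60.877035
iter 4: u=1.232287  f(a)=+1.002e-08  f'(a)=-1.448e+00  a ← 60.877035 − (+1.002e-08/-1.448e+00) = 60.877035
iter 5: u=1.232287  f(a)=+0.000e+00  f'(a)=-1.448e+00  a ← 60.877035 − (+0.000e+00/-1.448e+00) = 60.877035
converged: |Δa| < 1e-12 after 5 iterations
sag = a·(cosh(S/(2a)) − 1) = 60.877035·(cosh(1.232287) − 1) = 52.375216
T_max/T_min = cosh(S/(2a)) = 1.860344

a=60.877 sag=52.375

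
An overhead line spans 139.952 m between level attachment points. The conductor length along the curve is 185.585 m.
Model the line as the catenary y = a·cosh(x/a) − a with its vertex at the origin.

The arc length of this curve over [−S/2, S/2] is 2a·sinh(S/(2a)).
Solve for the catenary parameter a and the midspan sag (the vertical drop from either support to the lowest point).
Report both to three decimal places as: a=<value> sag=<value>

a=52.313 sag=54.210

seed: a₀ = √(S³/(24(L−S))) = √(139.952³/(24·45.633)) = 50.029197
iter 1: u=1.398703  f(a)=+4.677e+00  f'(a)=-2.207e+00  a ← 50.029197 − (+4.677e+00/-2.207e+00) = 52.148551
iter 2: u=1.341859  f(a)=+3.136e-01  f'(a)=-1.920e+00  a ← 52.148551 − (+3.136e-01/-1.920e+00) = 52.311900
iter 3: u=1.337669  f(a)=+1.634e-03  f'(a)=-1.900e+00  a ← 52.311900 − (+1.634e-03/-1.900e+00) = 52.312760
iter 4: u=1.337647  f(a)=+4.489e-08  f'(a)=-1.900e+00  a ← 52.312760 − (+4.489e-08/-1.900e+00) = 52.312760
iter 5: u=1.337647  f(a)=+0.000e+00  f'(a)=-1.900e+00  a ← 52.312760 − (+0.000e+00/-1.900e+00) = 52.312760
converged: |Δa| < 1e-12 after 5 iterations
sag = a·(cosh(S/(2a)) − 1) = 52.312760·(cosh(1.337647) − 1) = 54.209880
T_max/T_min = cosh(S/(2a)) = 2.036265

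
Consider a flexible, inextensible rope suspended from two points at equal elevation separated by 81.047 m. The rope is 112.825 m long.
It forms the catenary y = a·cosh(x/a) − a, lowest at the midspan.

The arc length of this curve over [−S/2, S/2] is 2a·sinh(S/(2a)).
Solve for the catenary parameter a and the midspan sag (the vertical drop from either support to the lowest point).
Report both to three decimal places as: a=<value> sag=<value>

seed: a₀ = √(S³/(24(L−S))) = √(81.047³/(24·31.778)) = 26.420225
iter 1: u=1.533806  f(a)=+3.954e+00  f'(a)=-3.021e+00  a ← 26.420225 − (+3.954e+00/-3.021e+00) = 27.729099
iter 2: u=1.461407  f(a)=+3.128e-01  f'(a)=-2.560e+00  a ← 27.729099 − (+3.128e-01/-2.560e+00) = 27.851285
iter 3: u=1.454996  f(a)=+2.330e-03  f'(a)=-2.522e+00  a ← 27.851285 − (+2.330e-03/-2.522e+00) = 27.852208
iter 4: u=1.454947  f(a)=+1.314e-07  f'(a)=-2.522e+00  a ← 27.852208 − (+1.314e-07/-2.522e+00) = 27.852209
iter 5: u=1.454947  f(a)=+1.421e-14  f'(a)=-2.522e+00  a ← 27.852209 − (+1.421e-14/-2.522e+00) = 27.852209
converged: |Δa| < 1e-12 after 5 iterations
sag = a·(cosh(S/(2a)) − 1) = 27.852209·(cosh(1.454947) − 1) = 35.061349
T_max/T_min = cosh(S/(2a)) = 2.258835

a=27.852 sag=35.061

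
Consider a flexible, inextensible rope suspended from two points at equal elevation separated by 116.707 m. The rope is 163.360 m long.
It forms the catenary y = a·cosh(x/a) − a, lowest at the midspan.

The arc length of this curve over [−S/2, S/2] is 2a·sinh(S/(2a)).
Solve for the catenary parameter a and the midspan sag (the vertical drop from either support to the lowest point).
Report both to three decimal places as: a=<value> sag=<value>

seed: a₀ = √(S³/(24(L−S))) = √(116.707³/(24·46.653)) = 37.679050
iter 1: u=1.548699  f(a)=+5.925e+00  f'(a)=-3.123e+00  a ← 37.679050 − (+5.925e+00/-3.123e+00) = 39.576027
iter 2: u=1.474466  f(a)=+4.769e-01  f'(a)=-2.639e+00  a ← 39.576027 − (+4.769e-01/-2.639e+00) = 39.756710
iter 3: u=1.467765  f(a)=+3.686e-03  f'(a)=-2.599e+00  a ← 39.756710 − (+3.686e-03/-2.599e+00) = 39.758129
iter 4: u=1.467712  f(a)=+2.240e-07  f'(a)=-2.598e+00  a ← 39.758129 − (+2.240e-07/-2.598e+00) = 39.758129
iter 5: u=1.467712  f(a)=+0.000e+00  f'(a)=-2.598e+00  a ← 39.758129 − (+0.000e+00/-2.598e+00) = 39.758129
converged: |Δa| < 1e-12 after 5 iterations
sag = a·(cosh(S/(2a)) − 1) = 39.758129·(cosh(1.467712) − 1) = 51.084214
T_max/T_min = cosh(S/(2a)) = 2.284875

a=39.758 sag=51.084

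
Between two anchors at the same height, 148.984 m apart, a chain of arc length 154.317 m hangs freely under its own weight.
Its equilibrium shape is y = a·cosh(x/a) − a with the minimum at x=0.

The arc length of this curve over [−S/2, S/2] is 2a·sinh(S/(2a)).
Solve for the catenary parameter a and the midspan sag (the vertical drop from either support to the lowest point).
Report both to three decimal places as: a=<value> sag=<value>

a=161.594 sag=17.476

seed: a₀ = √(S³/(24(L−S))) = √(148.984³/(24·5.333)) = 160.737805
iter 1: u=0.463438  f(a)=+5.756e-02  f'(a)=-6.779e-02  a ← 160.737805 − (+5.756e-02/-6.779e-02) = 161.586915
iter 2: u=0.461003  f(a)=+4.593e-04  f'(a)=-6.671e-02  a ← 161.586915 − (+4.593e-04/-6.671e-02) = 161.593800
iter 3: u=0.460983  f(a)=+2.977e-08  f'(a)=-6.671e-02  a ← 161.593800 − (+2.977e-08/-6.671e-02) = 161.593800
iter 4: u=0.460983  f(a)=+2.842e-14  f'(a)=-6.671e-02  a ← 161.593800 − (+2.842e-14/-6.671e-02) = 161.593800
converged: |Δa| < 1e-12 after 4 iterations
sag = a·(cosh(S/(2a)) − 1) = 161.593800·(cosh(0.460983) − 1) = 17.475992
T_max/T_min = cosh(S/(2a)) = 1.108148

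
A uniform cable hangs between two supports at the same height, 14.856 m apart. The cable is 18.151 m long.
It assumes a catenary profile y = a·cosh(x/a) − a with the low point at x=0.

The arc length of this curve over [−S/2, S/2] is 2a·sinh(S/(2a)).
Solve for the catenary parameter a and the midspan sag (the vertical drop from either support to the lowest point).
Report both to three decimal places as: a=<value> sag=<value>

seed: a₀ = √(S³/(24(L−S))) = √(14.856³/(24·3.295)) = 6.439016
iter 1: u=1.153592  f(a)=+2.263e-01  f'(a)=-1.166e+00  a ← 6.439016 − (+2.263e-01/-1.166e+00) = 6.633070
iter 2: u=1.119843  f(a)=+1.063e-02  f'(a)=-1.059e+00  a ← 6.633070 − (+1.063e-02/-1.059e+00) = 6.643112
iter 3: u=1.118151  f(a)=+2.604e-05  f'(a)=-1.054e+00  a ← 6.643112 − (+2.604e-05/-1.054e+00) = 6.643137
iter 4: u=1.118146  f(a)=+1.570e-10  f'(a)=-1.054e+00  a ← 6.643137 − (+1.570e-10/-1.054e+00) = 6.643137
iter 5: u=1.118146  f(a)=+3.553e-15  f'(a)=-1.054e+00  a ← 6.643137 − (+3.553e-15/-1.054e+00) = 6.643137
converged: |Δa| < 1e-12 after 5 iterations
sag = a·(cosh(S/(2a)) − 1) = 6.643137·(cosh(1.118146) − 1) = 4.603906
T_max/T_min = cosh(S/(2a)) = 1.693032

a=6.643 sag=4.604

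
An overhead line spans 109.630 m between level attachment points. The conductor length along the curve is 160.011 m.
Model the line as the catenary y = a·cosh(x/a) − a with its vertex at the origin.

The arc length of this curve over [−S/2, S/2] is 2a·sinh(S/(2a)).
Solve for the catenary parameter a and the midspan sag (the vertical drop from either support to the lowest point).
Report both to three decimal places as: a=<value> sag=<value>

seed: a₀ = √(S³/(24(L−S))) = √(109.630³/(24·50.381)) = 33.010728
iter 1: u=1.660521  f(a)=+7.420e+00  f'(a)=-3.981e+00  a ← 33.010728 − (+7.420e+00/-3.981e+00) = 34.874381
iter 2: u=1.571784  f(a)=+6.747e-01  f'(a)=-3.287e+00  a ← 34.874381 − (+6.747e-01/-3.287e+00) = 35.079625
iter 3: u=1.562588  f(a)=+6.812e-03  f'(a)=-3.221e+00  a ← 35.079625 − (+6.812e-03/-3.221e+00) = 35.081740
iter 4: u=1.562494  f(a)=+7.098e-07  f'(a)=-3.221e+00  a ← 35.081740 − (+7.098e-07/-3.221e+00) = 35.081740
iter 5: u=1.562494  f(a)=+0.000e+00  f'(a)=-3.221e+00  a ← 35.081740 − (+0.000e+00/-3.221e+00) = 35.081740
converged: |Δa| < 1e-12 after 5 iterations
sag = a·(cosh(S/(2a)) − 1) = 35.081740·(cosh(1.562494) − 1) = 52.277338
T_max/T_min = cosh(S/(2a)) = 2.490158

a=35.082 sag=52.277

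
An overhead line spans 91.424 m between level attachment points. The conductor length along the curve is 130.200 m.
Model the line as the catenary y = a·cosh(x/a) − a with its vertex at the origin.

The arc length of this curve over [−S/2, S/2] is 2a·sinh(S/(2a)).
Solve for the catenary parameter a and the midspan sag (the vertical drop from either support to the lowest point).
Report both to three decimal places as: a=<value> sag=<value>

seed: a₀ = √(S³/(24(L−S))) = √(91.424³/(24·38.776)) = 28.655184
iter 1: u=1.595244  f(a)=+5.244e+00  f'(a)=-3.461e+00  a ← 28.655184 − (+5.244e+00/-3.461e+00) = 30.170358
iter 2: u=1.515130  f(a)=+4.446e-01  f'(a)=-2.897e+00  a ← 30.170358 − (+4.446e-01/-2.897e+00) = 30.323851
iter 3: u=1.507460  f(a)=+3.851e-03  f'(a)=-2.847e+00  a ← 30.323851 − (+3.851e-03/-2.847e+00) = 30.325203
iter 4: u=1.507393  f(a)=+2.944e-07  f'(a)=-2.846e+00  a ← 30.325203 − (+2.944e-07/-2.846e+00) = 30.325204
iter 5: u=1.507393  f(a)=+2.842e-14  f'(a)=-2.846e+00  a ← 30.325204 − (+2.842e-14/-2.846e+00) = 30.325204
converged: |Δa| < 1e-12 after 5 iterations
sag = a·(cosh(S/(2a)) − 1) = 30.325204·(cosh(1.507393) − 1) = 41.491424
T_max/T_min = cosh(S/(2a)) = 2.368216

a=30.325 sag=41.491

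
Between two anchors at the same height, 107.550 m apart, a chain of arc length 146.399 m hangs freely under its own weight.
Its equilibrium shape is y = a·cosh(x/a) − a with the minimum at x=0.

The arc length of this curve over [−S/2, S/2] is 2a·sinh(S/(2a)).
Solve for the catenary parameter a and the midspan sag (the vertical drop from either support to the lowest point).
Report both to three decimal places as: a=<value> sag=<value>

a=38.362 sag=44.281

seed: a₀ = √(S³/(24(L−S))) = √(107.550³/(24·38.849)) = 36.527511
iter 1: u=1.472178  f(a)=+4.434e+00  f'(a)=-2.625e+00  a ← 36.527511 − (+4.434e+00/-2.625e+00) = 38.216403
iter 2: u=1.407118  f(a)=+3.260e-01  f'(a)=-2.252e+00  a ← 38.216403 − (+3.260e-01/-2.252e+00) = 38.361177
iter 3: u=1.401808  f(a)=+2.073e-03  f'(a)=-2.224e+00  a ← 38.361177 − (+2.073e-03/-2.224e+00) = 38.362109
iter 4: u=1.401774  f(a)=+8.492e-08  f'(a)=-2.223e+00  a ← 38.362109 − (+8.492e-08/-2.223e+00) = 38.362109
iter 5: u=1.401774  f(a)=+0.000e+00  f'(a)=-2.223e+00  a ← 38.362109 − (+0.000e+00/-2.223e+00) = 38.362109
converged: |Δa| < 1e-12 after 5 iterations
sag = a·(cosh(S/(2a)) − 1) = 38.362109·(cosh(1.401774) − 1) = 44.280605
T_max/T_min = cosh(S/(2a)) = 2.154280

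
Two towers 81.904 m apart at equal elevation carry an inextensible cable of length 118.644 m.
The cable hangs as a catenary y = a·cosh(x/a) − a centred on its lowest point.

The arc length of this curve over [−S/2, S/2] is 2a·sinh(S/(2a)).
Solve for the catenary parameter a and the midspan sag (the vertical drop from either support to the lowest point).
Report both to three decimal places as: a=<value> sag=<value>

seed: a₀ = √(S³/(24(L−S))) = √(81.904³/(24·36.740)) = 24.962178
iter 1: u=1.640562  f(a)=+5.273e+00  f'(a)=-3.816e+00  a ← 24.962178 − (+5.273e+00/-3.816e+00) = 26.344035
iter 2: u=1.554508  f(a)=+4.695e-01  f'(a)=-3.164e+00  a ← 26.344035 − (+4.695e-01/-3.164e+00) = 26.492432
iter 3: u=1.545800  f(a)=+4.527e-03  f'(a)=-3.103e+00  a ← 26.492432 − (+4.527e-03/-3.103e+00) = 26.493891
iter 4: u=1.545715  f(a)=+4.297e-07  f'(a)=-3.103e+00  a ← 26.493891 − (+4.297e-07/-3.103e+00) = 26.493891
iter 5: u=1.545715  f(a)=-1.421e-14  f'(a)=-3.103e+00  a ← 26.493891 − (-1.421e-14/-3.103e+00) = 26.493891
converged: |Δa| < 1e-12 after 5 iterations
sag = a·(cosh(S/(2a)) − 1) = 26.493891·(cosh(1.545715) − 1) = 38.475532
T_max/T_min = cosh(S/(2a)) = 2.452242

a=26.494 sag=38.476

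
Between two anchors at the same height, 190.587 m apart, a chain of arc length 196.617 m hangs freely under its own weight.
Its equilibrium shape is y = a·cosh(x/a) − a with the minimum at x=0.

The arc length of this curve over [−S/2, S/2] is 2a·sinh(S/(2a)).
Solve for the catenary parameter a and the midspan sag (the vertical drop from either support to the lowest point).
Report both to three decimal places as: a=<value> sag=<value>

a=219.744 sag=20.988

seed: a₀ = √(S³/(24(L−S))) = √(190.587³/(24·6.030)) = 218.713522
iter 1: u=0.435700  f(a)=+5.749e-02  f'(a)=-5.619e-02  a ← 218.713522 − (+5.749e-02/-5.619e-02) = 219.736656
iter 2: u=0.433671  f(a)=+4.059e-04  f'(a)=-5.540e-02  a ← 219.736656 − (+4.059e-04/-5.540e-02) = 219.743983
iter 3: u=0.433657  f(a)=+2.056e-08  f'(a)=-5.540e-02  a ← 219.743983 − (+2.056e-08/-5.540e-02) = 219.743983
iter 4: u=0.433657  f(a)=+0.000e+00  f'(a)=-5.540e-02  a ← 219.743983 − (+0.000e+00/-5.540e-02) = 219.743983
converged: |Δa| < 1e-12 after 4 iterations
sag = a·(cosh(S/(2a)) − 1) = 219.743983·(cosh(0.433657) − 1) = 20.988190
T_max/T_min = cosh(S/(2a)) = 1.095512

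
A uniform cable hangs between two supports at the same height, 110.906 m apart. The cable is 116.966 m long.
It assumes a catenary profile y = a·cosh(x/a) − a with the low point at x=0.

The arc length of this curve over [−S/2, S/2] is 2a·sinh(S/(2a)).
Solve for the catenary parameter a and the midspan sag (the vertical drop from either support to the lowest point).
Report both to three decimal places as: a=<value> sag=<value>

a=97.632 sag=16.176

seed: a₀ = √(S³/(24(L−S))) = √(110.906³/(24·6.060)) = 96.847994
iter 1: u=0.572578  f(a)=+1.001e-01  f'(a)=-1.293e-01  a ← 96.847994 − (+1.001e-01/-1.293e-01) = 97.622313
iter 2: u=0.568036  f(a)=+1.213e-03  f'(a)=-1.262e-01  a ← 97.622313 − (+1.213e-03/-1.262e-01) = 97.631929
iter 3: u=0.567980  f(a)=+1.831e-07  f'(a)=-1.261e-01  a ← 97.631929 − (+1.831e-07/-1.261e-01) = 97.631930
iter 4: u=0.567980  f(a)=+0.000e+00  f'(a)=-1.261e-01  a ← 97.631930 − (+0.000e+00/-1.261e-01) = 97.631930
converged: |Δa| < 1e-12 after 4 iterations
sag = a·(cosh(S/(2a)) − 1) = 97.631930·(cosh(0.567980) − 1) = 16.176044
T_max/T_min = cosh(S/(2a)) = 1.165684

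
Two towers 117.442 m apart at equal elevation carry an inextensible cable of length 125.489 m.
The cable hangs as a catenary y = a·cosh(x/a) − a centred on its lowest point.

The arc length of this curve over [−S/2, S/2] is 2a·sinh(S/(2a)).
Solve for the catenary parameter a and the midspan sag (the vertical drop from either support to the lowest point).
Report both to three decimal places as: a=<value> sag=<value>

seed: a₀ = √(S³/(24(L−S))) = √(117.442³/(24·8.047)) = 91.582509
iter 1: u=0.641181  f(a)=+1.670e-01  f'(a)=-1.831e-01  a ← 91.582509 − (+1.670e-01/-1.831e-01) = 92.494978
iter 2: u=0.634856  f(a)=+2.529e-03  f'(a)=-1.776e-01  a ← 92.494978 − (+2.529e-03/-1.776e-01) = 92.509223
iter 3: u=0.634758  f(a)=+5.997e-07  f'(a)=-1.775e-01  a ← 92.509223 − (+5.997e-07/-1.775e-01) = 92.509226
iter 4: u=0.634758  f(a)=+2.842e-14  f'(a)=-1.775e-01  a ← 92.509226 − (+2.842e-14/-1.775e-01) = 92.509226
converged: |Δa| < 1e-12 after 4 iterations
sag = a·(cosh(S/(2a)) − 1) = 92.509226·(cosh(0.634758) − 1) = 19.271046
T_max/T_min = cosh(S/(2a)) = 1.208315

a=92.509 sag=19.271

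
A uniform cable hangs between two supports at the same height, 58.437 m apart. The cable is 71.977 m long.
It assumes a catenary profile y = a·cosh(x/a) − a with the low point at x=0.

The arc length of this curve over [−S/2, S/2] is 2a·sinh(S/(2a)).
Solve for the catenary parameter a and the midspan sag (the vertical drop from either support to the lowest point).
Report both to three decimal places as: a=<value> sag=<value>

seed: a₀ = √(S³/(24(L−S))) = √(58.437³/(24·13.540)) = 24.780891
iter 1: u=1.179074  f(a)=+9.729e-01  f'(a)=-1.252e+00  a ← 24.780891 − (+9.729e-01/-1.252e+00) = 25.557727
iter 2: u=1.143235  f(a)=+4.762e-02  f'(a)=-1.133e+00  a ← 25.557727 − (+4.762e-02/-1.133e+00) = 25.599777
iter 3: u=1.141358  f(a)=+1.271e-04  f'(a)=-1.127e+00  a ← 25.599777 − (+1.271e-04/-1.127e+00) = 25.599890
iter 4: u=1.141353  f(a)=+9.107e-10  f'(a)=-1.126e+00  a ← 25.599890 − (+9.107e-10/-1.126e+00) = 25.599890
iter 5: u=1.141353  f(a)=+0.000e+00  f'(a)=-1.126e+00  a ← 25.599890 − (+0.000e+00/-1.126e+00) = 25.599890
converged: |Δa| < 1e-12 after 5 iterations
sag = a·(cosh(S/(2a)) − 1) = 25.599890·(cosh(1.141353) − 1) = 18.564875
T_max/T_min = cosh(S/(2a)) = 1.725194

a=25.600 sag=18.565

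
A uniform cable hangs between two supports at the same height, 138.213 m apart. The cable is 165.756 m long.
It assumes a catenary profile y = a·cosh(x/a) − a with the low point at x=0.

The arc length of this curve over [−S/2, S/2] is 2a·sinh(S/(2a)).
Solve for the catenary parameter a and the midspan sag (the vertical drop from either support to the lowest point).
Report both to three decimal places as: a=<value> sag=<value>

a=65.008 sag=40.324

seed: a₀ = √(S³/(24(L−S))) = √(138.213³/(24·27.543)) = 63.199275
iter 1: u=1.093470  f(a)=+1.694e+00  f'(a)=-9.804e-01  a ← 63.199275 − (+1.694e+00/-9.804e-01) = 64.927451
iter 2: u=1.064365  f(a)=+7.198e-02  f'(a)=-8.987e-01  a ← 64.927451 − (+7.198e-02/-8.987e-01) = 65.007547
iter 3: u=1.063053  f(a)=+1.427e-04  f'(a)=-8.951e-01  a ← 65.007547 − (+1.427e-04/-8.951e-01) = 65.007707
iter 4: u=1.063051  f(a)=+5.632e-10  f'(a)=-8.951e-01  a ← 65.007707 − (+5.632e-10/-8.951e-01) = 65.007707
iter 5: u=1.063051  f(a)=+0.000e+00  f'(a)=-8.951e-01  a ← 65.007707 − (+0.000e+00/-8.951e-01) = 65.007707
converged: |Δa| < 1e-12 after 5 iterations
sag = a·(cosh(S/(2a)) − 1) = 65.007707·(cosh(1.063051) − 1) = 40.323983
T_max/T_min = cosh(S/(2a)) = 1.620295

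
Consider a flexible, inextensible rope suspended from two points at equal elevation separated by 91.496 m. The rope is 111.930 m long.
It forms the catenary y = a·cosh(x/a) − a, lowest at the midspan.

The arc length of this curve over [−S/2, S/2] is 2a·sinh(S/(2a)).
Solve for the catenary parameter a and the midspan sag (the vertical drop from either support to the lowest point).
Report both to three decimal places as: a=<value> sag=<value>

seed: a₀ = √(S³/(24(L−S))) = √(91.496³/(24·20.434)) = 39.520356
iter 1: u=1.157581  f(a)=+1.414e+00  f'(a)=-1.179e+00  a ← 39.520356 − (+1.414e+00/-1.179e+00) = 40.718841
iter 2: u=1.123509  f(a)=+6.685e-02  f'(a)=-1.070e+00  a ← 40.718841 − (+6.685e-02/-1.070e+00) = 40.781300
iter 3: u=1.121789  f(a)=+1.659e-04  f'(a)=-1.065e+00  a ← 40.781300 − (+1.659e-04/-1.065e+00) = 40.781456
iter 4: u=1.121784  f(a)=+1.028e-09  f'(a)=-1.065e+00  a ← 40.781456 − (+1.028e-09/-1.065e+00) = 40.781456
iter 5: u=1.121784  f(a)=+1.421e-14  f'(a)=-1.065e+00  a ← 40.781456 − (+1.421e-14/-1.065e+00) = 40.781456
converged: |Δa| < 1e-12 after 5 iterations
sag = a·(cosh(S/(2a)) − 1) = 40.781456·(cosh(1.121784) − 1) = 28.465987
T_max/T_min = cosh(S/(2a)) = 1.698013

a=40.781 sag=28.466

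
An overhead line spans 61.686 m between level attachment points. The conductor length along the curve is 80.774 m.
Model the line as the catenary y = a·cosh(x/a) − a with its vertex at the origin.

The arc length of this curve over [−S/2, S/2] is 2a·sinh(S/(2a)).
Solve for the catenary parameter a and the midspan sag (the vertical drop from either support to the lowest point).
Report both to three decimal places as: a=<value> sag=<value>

a=23.619 sag=23.167

seed: a₀ = √(S³/(24(L−S))) = √(61.686³/(24·19.088)) = 22.635708
iter 1: u=1.362582  f(a)=+1.852e+00  f'(a)=-2.021e+00  a ← 22.635708 − (+1.852e+00/-2.021e+00) = 23.552188
iter 2: u=1.309560  f(a)=+1.184e-01  f'(a)=-1.770e+00  a ← 23.552188 − (+1.184e-01/-1.770e+00) = 23.619094
iter 3: u=1.305850  f(a)=+5.574e-04  f'(a)=-1.754e+00  a ← 23.619094 − (+5.574e-04/-1.754e+00) = 23.619412
iter 4: u=1.305833  f(a)=+1.247e-08  f'(a)=-1.754e+00  a ← 23.619412 − (+1.247e-08/-1.754e+00) = 23.619412
iter 5: u=1.305833  f(a)=-1.421e-14  f'(a)=-1.754e+00  a ← 23.619412 − (-1.421e-14/-1.754e+00) = 23.619412
converged: |Δa| < 1e-12 after 5 iterations
sag = a·(cosh(S/(2a)) − 1) = 23.619412·(cosh(1.305833) − 1) = 23.167193
T_max/T_min = cosh(S/(2a)) = 1.980854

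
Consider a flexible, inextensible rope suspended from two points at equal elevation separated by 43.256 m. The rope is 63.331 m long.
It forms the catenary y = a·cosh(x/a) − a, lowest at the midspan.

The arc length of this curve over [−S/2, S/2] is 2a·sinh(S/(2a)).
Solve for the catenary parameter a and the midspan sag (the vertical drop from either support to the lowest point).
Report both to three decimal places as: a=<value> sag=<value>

seed: a₀ = √(S³/(24(L−S))) = √(43.256³/(24·20.075)) = 12.960929
iter 1: u=1.668708  f(a)=+2.988e+00  f'(a)=-4.051e+00  a ← 12.960929 − (+2.988e+00/-4.051e+00) = 13.698498
iter 2: u=1.578859  f(a)=+2.740e-01  f'(a)=-3.339e+00  a ← 13.698498 − (+2.740e-01/-3.339e+00) = 13.780563
iter 3: u=1.569457  f(a)=+2.819e-03  f'(a)=-3.271e+00  a ← 13.780563 − (+2.819e-03/-3.271e+00) = 13.781425
iter 4: u=1.569359  f(a)=+3.051e-07  f'(a)=-3.270e+00  a ← 13.781425 − (+3.051e-07/-3.270e+00) = 13.781425
iter 5: u=1.569359  f(a)=-7.105e-15  f'(a)=-3.270e+00  a ← 13.781425 − (-7.105e-15/-3.270e+00) = 13.781425
converged: |Δa| < 1e-12 after 5 iterations
sag = a·(cosh(S/(2a)) − 1) = 13.781425·(cosh(1.569359) − 1) = 20.753073
T_max/T_min = cosh(S/(2a)) = 2.505873

a=13.781 sag=20.753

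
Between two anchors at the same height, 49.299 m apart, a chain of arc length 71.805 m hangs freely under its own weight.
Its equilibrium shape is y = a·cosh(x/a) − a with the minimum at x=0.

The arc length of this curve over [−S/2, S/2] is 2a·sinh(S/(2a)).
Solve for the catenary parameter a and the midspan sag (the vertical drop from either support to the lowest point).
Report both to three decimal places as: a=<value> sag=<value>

a=15.822 sag=23.412

seed: a₀ = √(S³/(24(L−S))) = √(49.299³/(24·22.506)) = 14.893693
iter 1: u=1.655029  f(a)=+3.291e+00  f'(a)=-3.935e+00  a ← 14.893693 − (+3.291e+00/-3.935e+00) = 15.730027
iter 2: u=1.567035  f(a)=+2.976e-01  f'(a)=-3.253e+00  a ← 15.730027 − (+2.976e-01/-3.253e+00) = 15.821499
iter 3: u=1.557975  f(a)=+2.967e-03  f'(a)=-3.189e+00  a ← 15.821499 − (+2.967e-03/-3.189e+00) = 15.822430
iter 4: u=1.557883  f(a)=+3.013e-07  f'(a)=-3.188e+00  a ← 15.822430 − (+3.013e-07/-3.188e+00) = 15.822430
iter 5: u=1.557883  f(a)=+0.000e+00  f'(a)=-3.188e+00  a ← 15.822430 − (+0.000e+00/-3.188e+00) = 15.822430
converged: |Δa| < 1e-12 after 5 iterations
sag = a·(cosh(S/(2a)) − 1) = 15.822430·(cosh(1.557883) − 1) = 23.411978
T_max/T_min = cosh(S/(2a)) = 2.479670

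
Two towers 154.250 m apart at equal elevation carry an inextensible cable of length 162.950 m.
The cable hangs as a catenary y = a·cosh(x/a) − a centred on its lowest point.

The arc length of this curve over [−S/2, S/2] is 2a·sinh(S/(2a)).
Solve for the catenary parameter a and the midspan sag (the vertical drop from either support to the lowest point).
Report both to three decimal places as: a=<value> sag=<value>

seed: a₀ = √(S³/(24(L−S))) = √(154.250³/(24·8.700)) = 132.578320
iter 1: u=0.581732  f(a)=+1.484e-01  f'(a)=-1.357e-01  a ← 132.578320 − (+1.484e-01/-1.357e-01) = 133.671604
iter 2: u=0.576974  f(a)=+1.856e-03  f'(a)=-1.324e-01  a ← 133.671604 − (+1.856e-03/-1.324e-01) = 133.685623
iter 3: u=0.576913  f(a)=+2.983e-07  f'(a)=-1.323e-01  a ← 133.685623 − (+2.983e-07/-1.323e-01) = 133.685626
iter 4: u=0.576913  f(a)=+2.842e-14  f'(a)=-1.323e-01  a ← 133.685626 − (+2.842e-14/-1.323e-01) = 133.685626
converged: |Δa| < 1e-12 after 4 iterations
sag = a·(cosh(S/(2a)) − 1) = 133.685626·(cosh(0.576913) − 1) = 22.871144
T_max/T_min = cosh(S/(2a)) = 1.171082

a=133.686 sag=22.871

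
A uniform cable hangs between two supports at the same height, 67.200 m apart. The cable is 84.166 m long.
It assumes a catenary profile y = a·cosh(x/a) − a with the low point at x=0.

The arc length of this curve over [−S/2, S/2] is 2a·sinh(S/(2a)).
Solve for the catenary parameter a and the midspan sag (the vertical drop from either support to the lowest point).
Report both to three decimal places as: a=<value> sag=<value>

a=28.279 sag=22.423

seed: a₀ = √(S³/(24(L−S))) = √(67.200³/(24·16.966)) = 27.299743
iter 1: u=1.230781  f(a)=+1.332e+00  f'(a)=-1.442e+00  a ← 27.299743 − (+1.332e+00/-1.442e+00) = 28.223899
iter 2: u=1.190480  f(a)=+7.065e-02  f'(a)=-1.292e+00  a ← 28.223899 − (+7.065e-02/-1.292e+00) = 28.278558
iter 3: u=1.188179  f(a)=+2.232e-04  f'(a)=-1.284e+00  a ← 28.278558 − (+2.232e-04/-1.284e+00) = 28.278732
iter 4: u=1.188172  f(a)=+2.244e-09  f'(a)=-1.284e+00  a ← 28.278732 − (+2.244e-09/-1.284e+00) = 28.278732
iter 5: u=1.188172  f(a)=+0.000e+00  f'(a)=-1.284e+00  a ← 28.278732 − (+0.000e+00/-1.284e+00) = 28.278732
converged: |Δa| < 1e-12 after 5 iterations
sag = a·(cosh(S/(2a)) − 1) = 28.278732·(cosh(1.188172) − 1) = 22.423000
T_max/T_min = cosh(S/(2a)) = 1.792928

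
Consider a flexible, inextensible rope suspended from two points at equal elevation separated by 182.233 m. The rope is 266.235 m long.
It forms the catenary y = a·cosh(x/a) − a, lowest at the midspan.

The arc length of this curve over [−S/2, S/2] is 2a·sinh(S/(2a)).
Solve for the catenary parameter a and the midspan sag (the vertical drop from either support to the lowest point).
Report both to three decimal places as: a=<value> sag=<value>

a=58.236 sag=87.063

seed: a₀ = √(S³/(24(L−S))) = √(182.233³/(24·84.002)) = 54.788587
iter 1: u=1.663056  f(a)=+1.241e+01  f'(a)=-4.003e+00  a ← 54.788587 − (+1.241e+01/-4.003e+00) = 57.889382
iter 2: u=1.573976  f(a)=+1.132e+00  f'(a)=-3.303e+00  a ← 57.889382 − (+1.132e+00/-3.303e+00) = 58.231960
iter 3: u=1.564716  f(a)=+1.149e-02  f'(a)=-3.236e+00  a ← 58.231960 − (+1.149e-02/-3.236e+00) = 58.235510
iter 4: u=1.564621  f(a)=+1.212e-06  f'(a)=-3.236e+00  a ← 58.235510 − (+1.212e-06/-3.236e+00) = 58.235511
iter 5: u=1.564621  f(a)=+0.000e+00  f'(a)=-3.236e+00  a ← 58.235511 − (+0.000e+00/-3.236e+00) = 58.235511
converged: |Δa| < 1e-12 after 5 iterations
sag = a·(cosh(S/(2a)) − 1) = 58.235511·(cosh(1.564621) − 1) = 87.062953
T_max/T_min = cosh(S/(2a)) = 2.495015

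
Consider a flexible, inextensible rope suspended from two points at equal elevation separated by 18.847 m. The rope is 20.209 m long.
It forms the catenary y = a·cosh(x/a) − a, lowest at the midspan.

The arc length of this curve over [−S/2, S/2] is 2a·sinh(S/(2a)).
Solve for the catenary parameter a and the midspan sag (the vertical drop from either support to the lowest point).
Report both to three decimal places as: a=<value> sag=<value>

seed: a₀ = √(S³/(24(L−S))) = √(18.847³/(24·1.362)) = 14.310973
iter 1: u=0.658481  f(a)=+2.983e-02  f'(a)=-1.987e-01  a ← 14.310973 − (+2.983e-02/-1.987e-01) = 14.461103
iter 2: u=0.651645  f(a)=+4.760e-04  f'(a)=-1.924e-01  a ← 14.461103 − (+4.760e-04/-1.924e-01) = 14.463577
iter 3: u=0.651533  f(a)=+1.255e-07  f'(a)=-1.923e-01  a ← 14.463577 − (+1.255e-07/-1.923e-01) = 14.463577
iter 4: u=0.651533  f(a)=+1.066e-14  f'(a)=-1.923e-01  a ← 14.463577 − (+1.066e-14/-1.923e-01) = 14.463577
converged: |Δa| < 1e-12 after 4 iterations
sag = a·(cosh(S/(2a)) − 1) = 14.463577·(cosh(0.651533) − 1) = 3.180005
T_max/T_min = cosh(S/(2a)) = 1.219863

a=14.464 sag=3.180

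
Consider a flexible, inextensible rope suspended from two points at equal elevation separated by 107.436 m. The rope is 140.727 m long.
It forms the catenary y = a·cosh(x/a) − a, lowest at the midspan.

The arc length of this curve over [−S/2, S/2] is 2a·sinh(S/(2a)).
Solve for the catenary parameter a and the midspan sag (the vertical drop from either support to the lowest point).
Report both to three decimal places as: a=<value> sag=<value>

a=41.111 sag=40.382

seed: a₀ = √(S³/(24(L−S))) = √(107.436³/(24·33.291)) = 39.396324
iter 1: u=1.363528  f(a)=+3.235e+00  f'(a)=-2.026e+00  a ← 39.396324 − (+3.235e+00/-2.026e+00) = 40.993336
iter 2: u=1.310408  f(a)=+2.071e-01  f'(a)=-1.774e+00  a ← 40.993336 − (+2.071e-01/-1.774e+00) = 41.110092
iter 3: u=1.306686  f(a)=+9.774e-04  f'(a)=-1.757e+00  a ← 41.110092 − (+9.774e-04/-1.757e+00) = 41.110648
iter 4: u=1.306669  f(a)=+2.199e-08  f'(a)=-1.757e+00  a ← 41.110648 − (+2.199e-08/-1.757e+00) = 41.110648
iter 5: u=1.306669  f(a)=+2.842e-14  f'(a)=-1.757e+00  a ← 41.110648 − (+2.842e-14/-1.757e+00) = 41.110648
converged: |Δa| < 1e-12 after 5 iterations
sag = a·(cosh(S/(2a)) − 1) = 41.110648·(cosh(1.306669) − 1) = 40.382342
T_max/T_min = cosh(S/(2a)) = 1.982284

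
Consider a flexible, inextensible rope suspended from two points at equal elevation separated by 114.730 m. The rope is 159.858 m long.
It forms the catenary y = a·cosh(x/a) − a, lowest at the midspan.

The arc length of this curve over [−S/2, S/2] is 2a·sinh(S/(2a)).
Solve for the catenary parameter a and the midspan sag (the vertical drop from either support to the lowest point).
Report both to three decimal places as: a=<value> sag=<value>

a=39.371 sag=49.729

seed: a₀ = √(S³/(24(L−S))) = √(114.730³/(24·45.128)) = 37.341076
iter 1: u=1.536244  f(a)=+5.634e+00  f'(a)=-3.038e+00  a ← 37.341076 − (+5.634e+00/-3.038e+00) = 39.195890
iter 2: u=1.463546  f(a)=+4.470e-01  f'(a)=-2.573e+00  a ← 39.195890 − (+4.470e-01/-2.573e+00) = 39.369614
iter 3: u=1.457088  f(a)=+3.350e-03  f'(a)=-2.535e+00  a ← 39.369614 − (+3.350e-03/-2.535e+00) = 39.370935
iter 4: u=1.457039  f(a)=+1.912e-07  f'(a)=-2.534e+00  a ← 39.370935 − (+1.912e-07/-2.534e+00) = 39.370935
iter 5: u=1.457039  f(a)=+2.842e-14  f'(a)=-2.534e+00  a ← 39.370935 − (+2.842e-14/-2.534e+00) = 39.370935
converged: |Δa| < 1e-12 after 5 iterations
sag = a·(cosh(S/(2a)) − 1) = 39.370935·(cosh(1.457039) − 1) = 49.728535
T_max/T_min = cosh(S/(2a)) = 2.263077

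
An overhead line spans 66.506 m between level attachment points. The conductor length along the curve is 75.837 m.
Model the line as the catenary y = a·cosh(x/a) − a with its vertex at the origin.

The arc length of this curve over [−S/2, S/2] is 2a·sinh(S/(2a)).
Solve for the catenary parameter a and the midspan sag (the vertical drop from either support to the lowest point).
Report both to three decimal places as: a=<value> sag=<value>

a=36.982 sag=15.985

seed: a₀ = √(S³/(24(L−S))) = √(66.506³/(24·9.331)) = 36.242782
iter 1: u=0.917507  f(a)=+4.007e-01  f'(a)=-5.596e-01  a ← 36.242782 − (+4.007e-01/-5.596e-01) = 36.958874
iter 2: u=0.899730  f(a)=+1.218e-02  f'(a)=-5.260e-01  a ← 36.958874 − (+1.218e-02/-5.260e-01) = 36.982037
iter 3: u=0.899166  f(a)=+1.205e-05  f'(a)=-5.250e-01  a ← 36.982037 − (+1.205e-05/-5.250e-01) = 36.982060
iter 4: u=0.899166  f(a)=+1.181e-11  f'(a)=-5.250e-01  a ← 36.982060 − (+1.181e-11/-5.250e-01) = 36.982060
converged: |Δa| < 1e-12 after 4 iterations
sag = a·(cosh(S/(2a)) − 1) = 36.982060·(cosh(0.899166) − 1) = 15.984773
T_max/T_min = cosh(S/(2a)) = 1.432230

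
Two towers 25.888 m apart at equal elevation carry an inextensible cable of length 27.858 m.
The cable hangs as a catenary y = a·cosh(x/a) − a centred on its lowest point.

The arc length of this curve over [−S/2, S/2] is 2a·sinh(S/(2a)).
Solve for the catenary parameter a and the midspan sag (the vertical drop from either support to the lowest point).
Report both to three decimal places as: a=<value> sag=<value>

seed: a₀ = √(S³/(24(L−S))) = √(25.888³/(24·1.970)) = 19.156185
iter 1: u=0.675709  f(a)=+4.547e-02  f'(a)=-2.152e-01  a ← 19.156185 − (+4.547e-02/-2.152e-01) = 19.367432
iter 2: u=0.668338  f(a)=+7.630e-04  f'(a)=-2.081e-01  a ← 19.367432 − (+7.630e-04/-2.081e-01) = 19.371100
iter 3: u=0.668212  f(a)=+2.230e-07  f'(a)=-2.079e-01  a ← 19.371100 − (+2.230e-07/-2.079e-01) = 19.371101
iter 4: u=0.668212  f(a)=+1.776e-14  f'(a)=-2.079e-01  a ← 19.371101 − (+1.776e-14/-2.079e-01) = 19.371101
converged: |Δa| < 1e-12 after 4 iterations
sag = a·(cosh(S/(2a)) − 1) = 19.371101·(cosh(0.668212) − 1) = 4.487998
T_max/T_min = cosh(S/(2a)) = 1.231685

a=19.371 sag=4.488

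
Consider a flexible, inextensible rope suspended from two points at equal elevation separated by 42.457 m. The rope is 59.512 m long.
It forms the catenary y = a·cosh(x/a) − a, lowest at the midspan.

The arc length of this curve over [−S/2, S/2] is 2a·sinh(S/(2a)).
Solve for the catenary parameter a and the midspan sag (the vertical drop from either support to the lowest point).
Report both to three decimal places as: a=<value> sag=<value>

a=14.432 sag=18.639

seed: a₀ = √(S³/(24(L−S))) = √(42.457³/(24·17.055)) = 13.673902
iter 1: u=1.552483  f(a)=+2.177e+00  f'(a)=-3.150e+00  a ← 13.673902 − (+2.177e+00/-3.150e+00) = 14.365126
iter 2: u=1.477780  f(a)=+1.760e-01  f'(a)=-2.659e+00  a ← 14.365126 − (+1.760e-01/-2.659e+00) = 14.431299
iter 3: u=1.471004  f(a)=+1.373e-03  f'(a)=-2.618e+00  a ← 14.431299 − (+1.373e-03/-2.618e+00) = 14.431824
iter 4: u=1.470951  f(a)=+8.505e-08  f'(a)=-2.618e+00  a ← 14.431824 − (+8.505e-08/-2.618e+00) = 14.431824
iter 5: u=1.470951  f(a)=+0.000e+00  f'(a)=-2.618e+00  a ← 14.431824 − (+0.000e+00/-2.618e+00) = 14.431824
converged: |Δa| < 1e-12 after 5 iterations
sag = a·(cosh(S/(2a)) − 1) = 14.431824·(cosh(1.470951) − 1) = 18.639268
T_max/T_min = cosh(S/(2a)) = 2.291539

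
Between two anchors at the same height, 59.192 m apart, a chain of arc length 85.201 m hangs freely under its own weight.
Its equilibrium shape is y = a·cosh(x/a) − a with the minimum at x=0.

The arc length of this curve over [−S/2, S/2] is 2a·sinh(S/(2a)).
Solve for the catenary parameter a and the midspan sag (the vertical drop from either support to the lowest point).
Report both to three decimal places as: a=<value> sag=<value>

seed: a₀ = √(S³/(24(L−S))) = √(59.192³/(24·26.009)) = 18.227499
iter 1: u=1.623701  f(a)=+3.652e+00  f'(a)=-3.681e+00  a ← 18.227499 − (+3.652e+00/-3.681e+00) = 19.219670
iter 2: u=1.539881  f(a)=+3.194e-01  f'(a)=-3.063e+00  a ← 19.219670 − (+3.194e-01/-3.063e+00) = 19.323951
iter 3: u=1.531571  f(a)=+2.960e-03  f'(a)=-3.006e+00  a ← 19.323951 − (+2.960e-03/-3.006e+00) = 19.324936
iter 4: u=1.531493  f(a)=+2.594e-07  f'(a)=-3.006e+00  a ← 19.324936 − (+2.594e-07/-3.006e+00) = 19.324936
iter 5: u=1.531493  f(a)=+1.421e-14  f'(a)=-3.006e+00  a ← 19.324936 − (+1.421e-14/-3.006e+00) = 19.324936
converged: |Δa| < 1e-12 after 5 iterations
sag = a·(cosh(S/(2a)) − 1) = 19.324936·(cosh(1.531493) − 1) = 27.453860
T_max/T_min = cosh(S/(2a)) = 2.420644

a=19.325 sag=27.454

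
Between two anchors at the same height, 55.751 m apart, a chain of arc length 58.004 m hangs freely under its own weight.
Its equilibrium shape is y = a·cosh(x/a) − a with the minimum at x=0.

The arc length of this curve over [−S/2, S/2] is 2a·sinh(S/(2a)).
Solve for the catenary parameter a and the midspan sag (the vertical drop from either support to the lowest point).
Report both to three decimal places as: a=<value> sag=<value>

a=56.950 sag=6.959

seed: a₀ = √(S³/(24(L−S))) = √(55.751³/(24·2.253)) = 56.609951
iter 1: u=0.492413  f(a)=+2.747e-02  f'(a)=-8.154e-02  a ← 56.609951 − (+2.747e-02/-8.154e-02) = 56.946855
iter 2: u=0.489500  f(a)=+2.472e-04  f'(a)=-8.008e-02  a ← 56.946855 − (+2.472e-04/-8.008e-02) = 56.949942
iter 3: u=0.489474  f(a)=+2.041e-08  f'(a)=-8.007e-02  a ← 56.949942 − (+2.041e-08/-8.007e-02) = 56.949942
iter 4: u=0.489474  f(a)=+0.000e+00  f'(a)=-8.007e-02  a ← 56.949942 − (+0.000e+00/-8.007e-02) = 56.949942
converged: |Δa| < 1e-12 after 4 iterations
sag = a·(cosh(S/(2a)) − 1) = 56.949942·(cosh(0.489474) − 1) = 6.959462
T_max/T_min = cosh(S/(2a)) = 1.122203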